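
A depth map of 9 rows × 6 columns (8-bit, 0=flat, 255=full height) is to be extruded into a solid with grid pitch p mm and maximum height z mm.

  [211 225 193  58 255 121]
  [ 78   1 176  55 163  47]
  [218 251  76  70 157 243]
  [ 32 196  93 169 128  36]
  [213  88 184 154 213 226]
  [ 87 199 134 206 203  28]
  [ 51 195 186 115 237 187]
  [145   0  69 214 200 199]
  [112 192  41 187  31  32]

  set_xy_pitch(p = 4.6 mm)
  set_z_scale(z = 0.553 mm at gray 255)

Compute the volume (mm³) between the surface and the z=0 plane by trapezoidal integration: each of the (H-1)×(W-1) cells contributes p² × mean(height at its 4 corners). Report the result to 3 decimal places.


263.260

height_mm = gray/255 × 0.553; cell vol = 4.6² × mean(4 corners)
unit = 4.6² × 0.553 / (4×255) = 0.011472 mm³ per gray-sum
row 0: Σ corner-gray over 5 cells = 2709  → 31.0778
row 1: Σ corner-gray over 5 cells = 2484  → 28.4965
row 2: Σ corner-gray over 5 cells = 2809  → 32.2250
row 3: Σ corner-gray over 5 cells = 2957  → 33.9228
row 4: Σ corner-gray over 5 cells = 3316  → 38.0413
row 5: Σ corner-gray over 5 cells = 3303  → 37.8921
row 6: Σ corner-gray over 5 cells = 3014  → 34.5767
row 7: Σ corner-gray over 5 cells = 2356  → 27.0281
Σ rows: total corner-gray = 22948  → 263.2604 mm³


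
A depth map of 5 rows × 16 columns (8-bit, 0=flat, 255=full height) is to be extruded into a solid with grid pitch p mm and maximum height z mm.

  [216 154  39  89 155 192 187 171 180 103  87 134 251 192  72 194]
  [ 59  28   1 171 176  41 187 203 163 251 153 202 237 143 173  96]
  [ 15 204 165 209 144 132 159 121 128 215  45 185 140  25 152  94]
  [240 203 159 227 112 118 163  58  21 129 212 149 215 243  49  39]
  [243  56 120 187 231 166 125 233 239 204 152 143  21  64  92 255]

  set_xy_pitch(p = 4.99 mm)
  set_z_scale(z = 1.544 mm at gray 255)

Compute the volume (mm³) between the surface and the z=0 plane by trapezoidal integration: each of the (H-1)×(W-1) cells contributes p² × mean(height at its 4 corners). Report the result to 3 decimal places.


1316.051

height_mm = gray/255 × 1.544; cell vol = 4.99² × mean(4 corners)
unit = 4.99² × 1.544 / (4×255) = 0.0376919 mm³ per gray-sum
row 0: Σ corner-gray over 15 cells = 8835  → 333.0081
row 1: Σ corner-gray over 15 cells = 8570  → 323.0197
row 2: Σ corner-gray over 15 cells = 8552  → 322.3413
row 3: Σ corner-gray over 15 cells = 8959  → 337.6819
Σ rows: total corner-gray = 34916  → 1316.0509 mm³


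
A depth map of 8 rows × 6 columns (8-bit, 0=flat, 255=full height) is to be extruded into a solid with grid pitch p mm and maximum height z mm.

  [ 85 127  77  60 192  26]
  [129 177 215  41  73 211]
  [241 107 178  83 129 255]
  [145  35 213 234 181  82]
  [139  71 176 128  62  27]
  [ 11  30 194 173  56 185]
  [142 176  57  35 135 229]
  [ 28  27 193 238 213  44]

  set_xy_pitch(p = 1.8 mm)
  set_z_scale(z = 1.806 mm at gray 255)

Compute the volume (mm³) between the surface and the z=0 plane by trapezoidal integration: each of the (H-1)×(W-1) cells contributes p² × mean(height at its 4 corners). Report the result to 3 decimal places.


102.486

height_mm = gray/255 × 1.806; cell vol = 1.8² × mean(4 corners)
unit = 1.8² × 1.806 / (4×255) = 0.00573671 mm³ per gray-sum
row 0: Σ corner-gray over 5 cells = 2375  → 13.6247
row 1: Σ corner-gray over 5 cells = 2842  → 16.3037
row 2: Σ corner-gray over 5 cells = 3043  → 17.4568
row 3: Σ corner-gray over 5 cells = 2593  → 14.8753
row 4: Σ corner-gray over 5 cells = 2142  → 12.2880
row 5: Σ corner-gray over 5 cells = 2279  → 13.0740
row 6: Σ corner-gray over 5 cells = 2591  → 14.8638
Σ rows: total corner-gray = 17865  → 102.4863 mm³


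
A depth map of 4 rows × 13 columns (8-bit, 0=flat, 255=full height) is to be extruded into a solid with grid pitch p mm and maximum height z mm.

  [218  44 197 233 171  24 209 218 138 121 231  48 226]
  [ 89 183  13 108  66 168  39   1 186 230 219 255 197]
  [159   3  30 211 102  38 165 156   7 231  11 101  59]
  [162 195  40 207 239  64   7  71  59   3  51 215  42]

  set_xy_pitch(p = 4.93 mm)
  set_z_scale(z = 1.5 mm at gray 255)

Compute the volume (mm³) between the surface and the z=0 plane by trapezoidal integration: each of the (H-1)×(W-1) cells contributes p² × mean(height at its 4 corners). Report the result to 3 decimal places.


618.989

height_mm = gray/255 × 1.5; cell vol = 4.93² × mean(4 corners)
unit = 4.93² × 1.5 / (4×255) = 0.0357425 mm³ per gray-sum
row 0: Σ corner-gray over 12 cells = 6934  → 247.8385
row 1: Σ corner-gray over 12 cells = 5550  → 198.3709
row 2: Σ corner-gray over 12 cells = 4834  → 172.7792
Σ rows: total corner-gray = 17318  → 618.9886 mm³


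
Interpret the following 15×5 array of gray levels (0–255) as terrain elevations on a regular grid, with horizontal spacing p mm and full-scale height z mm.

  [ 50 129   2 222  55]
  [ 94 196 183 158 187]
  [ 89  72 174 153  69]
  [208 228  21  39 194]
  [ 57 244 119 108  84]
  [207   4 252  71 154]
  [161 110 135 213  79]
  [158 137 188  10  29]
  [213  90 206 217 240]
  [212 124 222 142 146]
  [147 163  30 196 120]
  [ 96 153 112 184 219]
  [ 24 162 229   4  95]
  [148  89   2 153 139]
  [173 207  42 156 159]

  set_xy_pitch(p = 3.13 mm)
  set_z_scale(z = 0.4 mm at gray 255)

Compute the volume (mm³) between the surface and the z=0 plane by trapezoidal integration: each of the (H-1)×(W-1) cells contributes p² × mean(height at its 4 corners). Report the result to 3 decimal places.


116.268

height_mm = gray/255 × 0.4; cell vol = 3.13² × mean(4 corners)
unit = 3.13² × 0.4 / (4×255) = 0.00384192 mm³ per gray-sum
row 0: Σ corner-gray over 4 cells = 2166  → 8.3216
row 1: Σ corner-gray over 4 cells = 2311  → 8.8787
row 2: Σ corner-gray over 4 cells = 1934  → 7.4303
row 3: Σ corner-gray over 4 cells = 2061  → 7.9182
row 4: Σ corner-gray over 4 cells = 2098  → 8.0604
row 5: Σ corner-gray over 4 cells = 2171  → 8.3408
row 6: Σ corner-gray over 4 cells = 2013  → 7.7338
row 7: Σ corner-gray over 4 cells = 2336  → 8.9747
row 8: Σ corner-gray over 4 cells = 2813  → 10.8073
row 9: Σ corner-gray over 4 cells = 2379  → 9.1399
row 10: Σ corner-gray over 4 cells = 2258  → 8.6751
row 11: Σ corner-gray over 4 cells = 2122  → 8.1526
row 12: Σ corner-gray over 4 cells = 1684  → 6.4698
row 13: Σ corner-gray over 4 cells = 1917  → 7.3650
Σ rows: total corner-gray = 30263  → 116.2681 mm³


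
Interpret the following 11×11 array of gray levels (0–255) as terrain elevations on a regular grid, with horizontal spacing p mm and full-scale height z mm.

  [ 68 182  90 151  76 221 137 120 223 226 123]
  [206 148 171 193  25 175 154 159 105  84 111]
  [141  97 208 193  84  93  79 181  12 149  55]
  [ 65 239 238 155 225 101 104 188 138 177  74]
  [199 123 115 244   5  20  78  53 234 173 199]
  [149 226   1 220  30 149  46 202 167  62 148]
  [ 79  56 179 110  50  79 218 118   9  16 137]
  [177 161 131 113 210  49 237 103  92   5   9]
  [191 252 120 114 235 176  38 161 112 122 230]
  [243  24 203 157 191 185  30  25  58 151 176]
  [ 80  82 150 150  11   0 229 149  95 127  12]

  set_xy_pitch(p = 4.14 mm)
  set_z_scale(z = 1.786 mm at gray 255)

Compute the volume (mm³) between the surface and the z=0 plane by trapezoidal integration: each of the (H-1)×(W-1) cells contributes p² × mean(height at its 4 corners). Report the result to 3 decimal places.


1547.102

height_mm = gray/255 × 1.786; cell vol = 4.14² × mean(4 corners)
unit = 4.14² × 1.786 / (4×255) = 0.0300111 mm³ per gray-sum
row 0: Σ corner-gray over 10 cells = 5788  → 173.7043
row 1: Σ corner-gray over 10 cells = 5133  → 154.0470
row 2: Σ corner-gray over 10 cells = 5657  → 169.7728
row 3: Σ corner-gray over 10 cells = 5757  → 172.7739
row 4: Σ corner-gray over 10 cells = 4991  → 149.7854
row 5: Σ corner-gray over 10 cells = 4389  → 131.7187
row 6: Σ corner-gray over 10 cells = 4274  → 128.2675
row 7: Σ corner-gray over 10 cells = 5469  → 164.1307
row 8: Σ corner-gray over 10 cells = 5548  → 166.5016
row 9: Σ corner-gray over 10 cells = 4545  → 136.4005
Σ rows: total corner-gray = 51551  → 1547.1024 mm³


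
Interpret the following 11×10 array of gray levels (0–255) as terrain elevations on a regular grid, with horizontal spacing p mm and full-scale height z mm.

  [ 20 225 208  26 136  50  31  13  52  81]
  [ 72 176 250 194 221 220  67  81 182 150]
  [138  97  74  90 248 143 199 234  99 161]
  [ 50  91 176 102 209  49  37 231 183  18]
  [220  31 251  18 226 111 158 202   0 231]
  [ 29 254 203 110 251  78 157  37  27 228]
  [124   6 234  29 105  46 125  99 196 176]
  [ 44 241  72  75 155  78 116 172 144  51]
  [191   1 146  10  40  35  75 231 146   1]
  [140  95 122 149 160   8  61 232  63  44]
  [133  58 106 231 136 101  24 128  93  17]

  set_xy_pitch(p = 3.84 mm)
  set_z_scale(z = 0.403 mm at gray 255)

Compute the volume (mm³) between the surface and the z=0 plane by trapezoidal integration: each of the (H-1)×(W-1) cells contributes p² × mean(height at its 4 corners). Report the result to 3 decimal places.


height_mm = gray/255 × 0.403; cell vol = 3.84² × mean(4 corners)
unit = 3.84² × 0.403 / (4×255) = 0.00582596 mm³ per gray-sum
row 0: Σ corner-gray over 9 cells = 4587  → 26.7237
row 1: Σ corner-gray over 9 cells = 5671  → 33.0390
row 2: Σ corner-gray over 9 cells = 4891  → 28.4948
row 3: Σ corner-gray over 9 cells = 4669  → 27.2014
row 4: Σ corner-gray over 9 cells = 4936  → 28.7569
row 5: Σ corner-gray over 9 cells = 4471  → 26.0479
row 6: Σ corner-gray over 9 cells = 4181  → 24.3583
row 7: Σ corner-gray over 9 cells = 3761  → 21.9114
row 8: Σ corner-gray over 9 cells = 3524  → 20.5307
row 9: Σ corner-gray over 9 cells = 3868  → 22.5348
Σ rows: total corner-gray = 44559  → 259.5988 mm³

259.599


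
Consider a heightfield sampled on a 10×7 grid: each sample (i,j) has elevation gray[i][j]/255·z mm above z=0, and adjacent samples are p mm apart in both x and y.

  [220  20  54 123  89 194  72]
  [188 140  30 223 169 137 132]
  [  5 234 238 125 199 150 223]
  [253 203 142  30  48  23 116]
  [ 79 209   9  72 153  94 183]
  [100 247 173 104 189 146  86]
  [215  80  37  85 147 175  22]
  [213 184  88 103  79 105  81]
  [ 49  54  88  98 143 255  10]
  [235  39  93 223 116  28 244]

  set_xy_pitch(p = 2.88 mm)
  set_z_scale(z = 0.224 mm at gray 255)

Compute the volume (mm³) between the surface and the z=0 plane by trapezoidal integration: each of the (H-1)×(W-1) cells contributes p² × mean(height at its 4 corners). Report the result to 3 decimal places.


50.039

height_mm = gray/255 × 0.224; cell vol = 2.88² × mean(4 corners)
unit = 2.88² × 0.224 / (4×255) = 0.00182152 mm³ per gray-sum
row 0: Σ corner-gray over 6 cells = 2970  → 5.4099
row 1: Σ corner-gray over 6 cells = 3838  → 6.9910
row 2: Σ corner-gray over 6 cells = 3381  → 6.1585
row 3: Σ corner-gray over 6 cells = 2597  → 4.7305
row 4: Σ corner-gray over 6 cells = 3240  → 5.9017
row 5: Σ corner-gray over 6 cells = 3189  → 5.8088
row 6: Σ corner-gray over 6 cells = 2697  → 4.9126
row 7: Σ corner-gray over 6 cells = 2747  → 5.0037
row 8: Σ corner-gray over 6 cells = 2812  → 5.1221
Σ rows: total corner-gray = 27471  → 50.0388 mm³


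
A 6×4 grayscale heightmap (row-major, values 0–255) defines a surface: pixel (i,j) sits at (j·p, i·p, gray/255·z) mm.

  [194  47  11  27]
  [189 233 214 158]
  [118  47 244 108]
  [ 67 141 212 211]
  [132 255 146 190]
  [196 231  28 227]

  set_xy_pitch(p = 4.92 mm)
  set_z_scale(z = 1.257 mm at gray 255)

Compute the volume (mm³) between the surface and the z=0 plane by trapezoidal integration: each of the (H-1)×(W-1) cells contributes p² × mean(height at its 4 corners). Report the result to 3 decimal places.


height_mm = gray/255 × 1.257; cell vol = 4.92² × mean(4 corners)
unit = 4.92² × 1.257 / (4×255) = 0.0298308 mm³ per gray-sum
row 0: Σ corner-gray over 3 cells = 1578  → 47.0730
row 1: Σ corner-gray over 3 cells = 2049  → 61.1234
row 2: Σ corner-gray over 3 cells = 1792  → 53.4568
row 3: Σ corner-gray over 3 cells = 2108  → 62.8834
row 4: Σ corner-gray over 3 cells = 2065  → 61.6007
Σ rows: total corner-gray = 9592  → 286.1373 mm³

286.137


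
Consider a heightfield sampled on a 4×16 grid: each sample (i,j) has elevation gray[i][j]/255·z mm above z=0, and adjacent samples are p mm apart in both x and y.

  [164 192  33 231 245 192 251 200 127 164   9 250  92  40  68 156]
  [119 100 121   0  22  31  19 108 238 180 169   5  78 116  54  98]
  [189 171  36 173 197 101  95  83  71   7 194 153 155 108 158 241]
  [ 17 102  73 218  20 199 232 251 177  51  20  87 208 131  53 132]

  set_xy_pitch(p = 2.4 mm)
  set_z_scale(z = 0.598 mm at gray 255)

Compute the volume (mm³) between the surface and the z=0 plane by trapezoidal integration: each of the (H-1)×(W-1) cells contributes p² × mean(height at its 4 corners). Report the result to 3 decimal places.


height_mm = gray/255 × 0.598; cell vol = 2.4² × mean(4 corners)
unit = 2.4² × 0.598 / (4×255) = 0.00337694 mm³ per gray-sum
row 0: Σ corner-gray over 15 cells = 7207  → 24.3376
row 1: Σ corner-gray over 15 cells = 6533  → 22.0616
row 2: Σ corner-gray over 15 cells = 7627  → 25.7559
Σ rows: total corner-gray = 21367  → 72.1551 mm³

72.155


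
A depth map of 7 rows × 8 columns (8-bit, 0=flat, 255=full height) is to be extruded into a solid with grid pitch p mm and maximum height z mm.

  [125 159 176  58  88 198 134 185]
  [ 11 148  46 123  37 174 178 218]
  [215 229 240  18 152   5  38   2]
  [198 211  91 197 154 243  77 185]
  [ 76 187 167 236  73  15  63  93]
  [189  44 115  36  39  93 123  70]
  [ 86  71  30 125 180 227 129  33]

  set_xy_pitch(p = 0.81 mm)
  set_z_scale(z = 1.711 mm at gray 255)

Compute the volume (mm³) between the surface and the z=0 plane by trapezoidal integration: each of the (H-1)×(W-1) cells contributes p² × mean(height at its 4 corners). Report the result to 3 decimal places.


22.343

height_mm = gray/255 × 1.711; cell vol = 0.81² × mean(4 corners)
unit = 0.81² × 1.711 / (4×255) = 0.00110058 mm³ per gray-sum
row 0: Σ corner-gray over 7 cells = 3577  → 3.9368
row 1: Σ corner-gray over 7 cells = 3222  → 3.5461
row 2: Σ corner-gray over 7 cells = 3910  → 4.3033
row 3: Σ corner-gray over 7 cells = 3980  → 4.3803
row 4: Σ corner-gray over 7 cells = 2810  → 3.0926
row 5: Σ corner-gray over 7 cells = 2802  → 3.0838
Σ rows: total corner-gray = 20301  → 22.3428 mm³


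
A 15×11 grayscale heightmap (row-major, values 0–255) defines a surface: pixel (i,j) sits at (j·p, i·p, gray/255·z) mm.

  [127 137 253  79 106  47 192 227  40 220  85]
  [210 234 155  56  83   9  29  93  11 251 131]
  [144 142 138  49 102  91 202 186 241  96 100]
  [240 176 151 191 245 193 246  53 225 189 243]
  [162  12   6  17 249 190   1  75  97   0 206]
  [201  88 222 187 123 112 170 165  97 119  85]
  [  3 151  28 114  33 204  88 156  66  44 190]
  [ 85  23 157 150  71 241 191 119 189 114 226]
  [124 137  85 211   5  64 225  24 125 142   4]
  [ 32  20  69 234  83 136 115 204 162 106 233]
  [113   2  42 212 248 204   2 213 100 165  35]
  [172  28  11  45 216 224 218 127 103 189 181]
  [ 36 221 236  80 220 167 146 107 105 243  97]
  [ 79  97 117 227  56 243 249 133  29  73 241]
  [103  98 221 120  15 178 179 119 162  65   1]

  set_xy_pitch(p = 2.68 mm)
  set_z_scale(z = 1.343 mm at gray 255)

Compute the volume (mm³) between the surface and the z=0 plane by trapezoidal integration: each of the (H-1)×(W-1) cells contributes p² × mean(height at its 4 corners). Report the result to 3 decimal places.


height_mm = gray/255 × 1.343; cell vol = 2.68² × mean(4 corners)
unit = 2.68² × 1.343 / (4×255) = 0.00945683 mm³ per gray-sum
row 0: Σ corner-gray over 10 cells = 4997  → 47.2558
row 1: Σ corner-gray over 10 cells = 4921  → 46.5370
row 2: Σ corner-gray over 10 cells = 6559  → 62.0273
row 3: Σ corner-gray over 10 cells = 5483  → 51.8518
row 4: Σ corner-gray over 10 cells = 4514  → 42.6881
row 5: Σ corner-gray over 10 cells = 4813  → 45.5157
row 6: Σ corner-gray over 10 cells = 4782  → 45.2225
row 7: Σ corner-gray over 10 cells = 4985  → 47.1423
row 8: Σ corner-gray over 10 cells = 4687  → 44.3241
row 9: Σ corner-gray over 10 cells = 5047  → 47.7286
row 10: Σ corner-gray over 10 cells = 5199  → 49.1660
row 11: Σ corner-gray over 10 cells = 5858  → 55.3981
row 12: Σ corner-gray over 10 cells = 5951  → 56.2776
row 13: Σ corner-gray over 10 cells = 5186  → 49.0431
Σ rows: total corner-gray = 72982  → 690.1781 mm³

690.178


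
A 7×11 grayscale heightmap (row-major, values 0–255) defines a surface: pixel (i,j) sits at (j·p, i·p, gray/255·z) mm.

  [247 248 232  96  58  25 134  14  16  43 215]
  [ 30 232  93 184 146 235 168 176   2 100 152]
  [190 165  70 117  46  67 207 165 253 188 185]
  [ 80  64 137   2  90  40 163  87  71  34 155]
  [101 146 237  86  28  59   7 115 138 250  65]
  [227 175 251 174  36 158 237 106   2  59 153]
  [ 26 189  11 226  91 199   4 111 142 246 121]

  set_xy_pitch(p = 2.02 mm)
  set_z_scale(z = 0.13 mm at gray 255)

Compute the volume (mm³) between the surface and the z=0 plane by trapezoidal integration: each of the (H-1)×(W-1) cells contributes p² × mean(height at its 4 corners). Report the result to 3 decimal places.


height_mm = gray/255 × 0.13; cell vol = 2.02² × mean(4 corners)
unit = 2.02² × 0.13 / (4×255) = 0.000520051 mm³ per gray-sum
row 0: Σ corner-gray over 10 cells = 5048  → 2.6252
row 1: Σ corner-gray over 10 cells = 5785  → 3.0085
row 2: Σ corner-gray over 10 cells = 4542  → 2.3621
row 3: Σ corner-gray over 10 cells = 3909  → 2.0329
row 4: Σ corner-gray over 10 cells = 5074  → 2.6387
row 5: Σ corner-gray over 10 cells = 5361  → 2.7880
Σ rows: total corner-gray = 29719  → 15.4554 mm³

15.455


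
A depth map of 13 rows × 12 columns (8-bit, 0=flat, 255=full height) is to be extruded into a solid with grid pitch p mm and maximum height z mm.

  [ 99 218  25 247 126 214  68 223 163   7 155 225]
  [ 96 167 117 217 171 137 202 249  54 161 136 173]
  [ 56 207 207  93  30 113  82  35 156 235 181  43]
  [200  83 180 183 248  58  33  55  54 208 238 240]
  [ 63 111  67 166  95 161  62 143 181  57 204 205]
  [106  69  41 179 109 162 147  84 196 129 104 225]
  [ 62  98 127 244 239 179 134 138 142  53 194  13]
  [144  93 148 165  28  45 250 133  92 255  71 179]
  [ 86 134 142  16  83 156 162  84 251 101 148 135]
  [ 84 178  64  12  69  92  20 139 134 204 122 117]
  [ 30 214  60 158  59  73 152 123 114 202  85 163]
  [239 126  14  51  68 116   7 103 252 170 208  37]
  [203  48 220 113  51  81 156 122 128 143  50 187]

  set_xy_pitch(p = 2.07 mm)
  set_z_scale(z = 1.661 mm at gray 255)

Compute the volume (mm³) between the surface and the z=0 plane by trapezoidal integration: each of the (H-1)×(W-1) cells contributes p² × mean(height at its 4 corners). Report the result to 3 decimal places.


height_mm = gray/255 × 1.661; cell vol = 2.07² × mean(4 corners)
unit = 2.07² × 1.661 / (4×255) = 0.00697767 mm³ per gray-sum
row 0: Σ corner-gray over 11 cells = 6707  → 46.7992
row 1: Σ corner-gray over 11 cells = 6268  → 43.7360
row 2: Σ corner-gray over 11 cells = 5897  → 41.1473
row 3: Σ corner-gray over 11 cells = 5882  → 41.0426
row 4: Σ corner-gray over 11 cells = 5533  → 38.6074
row 5: Σ corner-gray over 11 cells = 5942  → 41.4613
row 6: Σ corner-gray over 11 cells = 6054  → 42.2428
row 7: Σ corner-gray over 11 cells = 5658  → 39.4796
row 8: Σ corner-gray over 11 cells = 5044  → 35.1953
row 9: Σ corner-gray over 11 cells = 4942  → 34.4836
row 10: Σ corner-gray over 11 cells = 5179  → 36.1373
row 11: Σ corner-gray over 11 cells = 5120  → 35.7256
Σ rows: total corner-gray = 68226  → 476.0582 mm³

476.058


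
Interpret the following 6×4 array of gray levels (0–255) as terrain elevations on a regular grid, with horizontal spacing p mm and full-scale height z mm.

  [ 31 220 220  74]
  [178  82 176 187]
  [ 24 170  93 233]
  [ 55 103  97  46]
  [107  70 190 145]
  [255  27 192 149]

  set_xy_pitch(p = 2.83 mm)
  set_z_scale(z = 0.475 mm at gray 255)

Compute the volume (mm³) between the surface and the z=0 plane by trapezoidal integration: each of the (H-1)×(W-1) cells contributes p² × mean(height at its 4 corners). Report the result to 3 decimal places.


28.722

height_mm = gray/255 × 0.475; cell vol = 2.83² × mean(4 corners)
unit = 2.83² × 0.475 / (4×255) = 0.00372963 mm³ per gray-sum
row 0: Σ corner-gray over 3 cells = 1866  → 6.9595
row 1: Σ corner-gray over 3 cells = 1664  → 6.2061
row 2: Σ corner-gray over 3 cells = 1284  → 4.7889
row 3: Σ corner-gray over 3 cells = 1273  → 4.7478
row 4: Σ corner-gray over 3 cells = 1614  → 6.0196
Σ rows: total corner-gray = 7701  → 28.7219 mm³


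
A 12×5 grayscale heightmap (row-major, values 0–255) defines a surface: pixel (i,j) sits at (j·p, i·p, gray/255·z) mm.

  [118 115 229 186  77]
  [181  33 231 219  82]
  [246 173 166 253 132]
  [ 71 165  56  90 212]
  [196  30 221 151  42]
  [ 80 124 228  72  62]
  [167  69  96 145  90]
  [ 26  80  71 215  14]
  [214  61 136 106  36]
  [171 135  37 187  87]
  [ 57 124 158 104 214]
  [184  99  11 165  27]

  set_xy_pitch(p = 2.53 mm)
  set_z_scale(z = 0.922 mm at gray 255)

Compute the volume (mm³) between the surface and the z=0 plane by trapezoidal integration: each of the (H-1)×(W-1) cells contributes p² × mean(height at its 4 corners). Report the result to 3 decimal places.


height_mm = gray/255 × 0.922; cell vol = 2.53² × mean(4 corners)
unit = 2.53² × 0.922 / (4×255) = 0.00578591 mm³ per gray-sum
row 0: Σ corner-gray over 4 cells = 2484  → 14.3722
row 1: Σ corner-gray over 4 cells = 2791  → 16.1485
row 2: Σ corner-gray over 4 cells = 2467  → 14.2738
row 3: Σ corner-gray over 4 cells = 1947  → 11.2652
row 4: Σ corner-gray over 4 cells = 2032  → 11.7570
row 5: Σ corner-gray over 4 cells = 1867  → 10.8023
row 6: Σ corner-gray over 4 cells = 1649  → 9.5410
row 7: Σ corner-gray over 4 cells = 1628  → 9.4195
row 8: Σ corner-gray over 4 cells = 1832  → 10.5998
row 9: Σ corner-gray over 4 cells = 2019  → 11.6818
row 10: Σ corner-gray over 4 cells = 1804  → 10.4378
Σ rows: total corner-gray = 22520  → 130.2987 mm³

130.299


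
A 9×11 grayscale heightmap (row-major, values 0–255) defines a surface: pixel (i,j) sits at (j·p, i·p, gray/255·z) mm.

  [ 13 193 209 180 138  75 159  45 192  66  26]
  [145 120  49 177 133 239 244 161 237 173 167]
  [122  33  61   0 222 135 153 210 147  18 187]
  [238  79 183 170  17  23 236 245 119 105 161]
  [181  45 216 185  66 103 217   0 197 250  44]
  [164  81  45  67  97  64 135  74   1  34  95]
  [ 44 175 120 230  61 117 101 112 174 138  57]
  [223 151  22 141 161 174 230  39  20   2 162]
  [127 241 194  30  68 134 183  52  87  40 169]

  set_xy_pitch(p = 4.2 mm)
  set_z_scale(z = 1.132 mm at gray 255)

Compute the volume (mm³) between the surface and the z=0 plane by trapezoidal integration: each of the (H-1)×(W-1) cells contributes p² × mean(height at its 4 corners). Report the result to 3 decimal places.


height_mm = gray/255 × 1.132; cell vol = 4.2² × mean(4 corners)
unit = 4.2² × 1.132 / (4×255) = 0.0195769 mm³ per gray-sum
row 0: Σ corner-gray over 10 cells = 5931  → 116.1108
row 1: Σ corner-gray over 10 cells = 5645  → 110.5118
row 2: Σ corner-gray over 10 cells = 5020  → 98.2762
row 3: Σ corner-gray over 10 cells = 5536  → 108.3779
row 4: Σ corner-gray over 10 cells = 4238  → 82.9671
row 5: Σ corner-gray over 10 cells = 4012  → 78.5427
row 6: Σ corner-gray over 10 cells = 4822  → 94.4000
row 7: Σ corner-gray over 10 cells = 4619  → 90.4259
Σ rows: total corner-gray = 39823  → 779.6125 mm³

779.613


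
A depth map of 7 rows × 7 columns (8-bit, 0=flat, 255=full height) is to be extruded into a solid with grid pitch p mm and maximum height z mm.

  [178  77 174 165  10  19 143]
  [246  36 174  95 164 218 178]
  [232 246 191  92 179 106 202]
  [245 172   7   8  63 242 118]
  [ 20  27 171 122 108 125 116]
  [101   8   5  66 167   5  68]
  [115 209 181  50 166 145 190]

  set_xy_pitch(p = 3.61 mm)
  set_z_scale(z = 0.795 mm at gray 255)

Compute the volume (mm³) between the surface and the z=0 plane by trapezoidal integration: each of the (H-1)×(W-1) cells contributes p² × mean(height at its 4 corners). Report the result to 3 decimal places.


175.296

height_mm = gray/255 × 0.795; cell vol = 3.61² × mean(4 corners)
unit = 3.61² × 0.795 / (4×255) = 0.0101574 mm³ per gray-sum
row 0: Σ corner-gray over 6 cells = 3009  → 30.5635
row 1: Σ corner-gray over 6 cells = 3860  → 39.2075
row 2: Σ corner-gray over 6 cells = 3409  → 34.6265
row 3: Σ corner-gray over 6 cells = 2589  → 26.2974
row 4: Σ corner-gray over 6 cells = 1913  → 19.4311
row 5: Σ corner-gray over 6 cells = 2478  → 25.1700
Σ rows: total corner-gray = 17258  → 175.2959 mm³


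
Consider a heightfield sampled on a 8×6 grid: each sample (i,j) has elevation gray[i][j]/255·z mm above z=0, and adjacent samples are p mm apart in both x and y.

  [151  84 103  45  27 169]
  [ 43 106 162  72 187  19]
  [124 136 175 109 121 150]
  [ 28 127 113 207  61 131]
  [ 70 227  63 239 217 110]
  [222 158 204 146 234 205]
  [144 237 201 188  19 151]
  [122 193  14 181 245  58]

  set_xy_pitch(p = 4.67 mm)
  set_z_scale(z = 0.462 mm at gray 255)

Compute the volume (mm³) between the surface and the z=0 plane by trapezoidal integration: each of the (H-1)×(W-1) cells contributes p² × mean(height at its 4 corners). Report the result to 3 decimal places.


height_mm = gray/255 × 0.462; cell vol = 4.67² × mean(4 corners)
unit = 4.67² × 0.462 / (4×255) = 0.00987815 mm³ per gray-sum
row 0: Σ corner-gray over 5 cells = 1954  → 19.3019
row 1: Σ corner-gray over 5 cells = 2472  → 24.4188
row 2: Σ corner-gray over 5 cells = 2531  → 25.0016
row 3: Σ corner-gray over 5 cells = 2847  → 28.1231
row 4: Σ corner-gray over 5 cells = 3583  → 35.3934
row 5: Σ corner-gray over 5 cells = 3496  → 34.5340
row 6: Σ corner-gray over 5 cells = 3031  → 29.9407
Σ rows: total corner-gray = 19914  → 196.7135 mm³

196.713


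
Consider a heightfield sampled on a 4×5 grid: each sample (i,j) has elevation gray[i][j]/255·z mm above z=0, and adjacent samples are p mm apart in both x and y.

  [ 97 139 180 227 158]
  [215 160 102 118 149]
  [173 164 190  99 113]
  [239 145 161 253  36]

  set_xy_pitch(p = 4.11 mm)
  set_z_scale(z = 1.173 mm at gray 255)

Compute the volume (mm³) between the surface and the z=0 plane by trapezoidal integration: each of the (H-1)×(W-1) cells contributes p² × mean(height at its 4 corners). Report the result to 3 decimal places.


height_mm = gray/255 × 1.173; cell vol = 4.11² × mean(4 corners)
unit = 4.11² × 1.173 / (4×255) = 0.0194259 mm³ per gray-sum
row 0: Σ corner-gray over 4 cells = 2471  → 48.0014
row 1: Σ corner-gray over 4 cells = 2316  → 44.9904
row 2: Σ corner-gray over 4 cells = 2585  → 50.2160
Σ rows: total corner-gray = 7372  → 143.2078 mm³

143.208


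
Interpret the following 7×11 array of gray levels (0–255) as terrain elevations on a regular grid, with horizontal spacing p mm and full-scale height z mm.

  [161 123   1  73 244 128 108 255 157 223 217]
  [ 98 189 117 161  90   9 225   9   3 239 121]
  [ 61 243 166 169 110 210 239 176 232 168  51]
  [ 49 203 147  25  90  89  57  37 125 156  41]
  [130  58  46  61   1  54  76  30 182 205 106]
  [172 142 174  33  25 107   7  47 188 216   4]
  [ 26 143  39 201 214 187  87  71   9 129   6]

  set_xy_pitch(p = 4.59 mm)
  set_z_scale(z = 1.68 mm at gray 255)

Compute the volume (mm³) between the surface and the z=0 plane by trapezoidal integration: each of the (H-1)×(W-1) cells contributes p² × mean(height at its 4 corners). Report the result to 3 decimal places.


978.690

height_mm = gray/255 × 1.68; cell vol = 4.59² × mean(4 corners)
unit = 4.59² × 1.68 / (4×255) = 0.0347004 mm³ per gray-sum
row 0: Σ corner-gray over 10 cells = 5305  → 184.0856
row 1: Σ corner-gray over 10 cells = 5841  → 202.6850
row 2: Σ corner-gray over 10 cells = 5486  → 190.3664
row 3: Σ corner-gray over 10 cells = 3610  → 125.2684
row 4: Σ corner-gray over 10 cells = 3716  → 128.9467
row 5: Σ corner-gray over 10 cells = 4246  → 147.3379
Σ rows: total corner-gray = 28204  → 978.6901 mm³


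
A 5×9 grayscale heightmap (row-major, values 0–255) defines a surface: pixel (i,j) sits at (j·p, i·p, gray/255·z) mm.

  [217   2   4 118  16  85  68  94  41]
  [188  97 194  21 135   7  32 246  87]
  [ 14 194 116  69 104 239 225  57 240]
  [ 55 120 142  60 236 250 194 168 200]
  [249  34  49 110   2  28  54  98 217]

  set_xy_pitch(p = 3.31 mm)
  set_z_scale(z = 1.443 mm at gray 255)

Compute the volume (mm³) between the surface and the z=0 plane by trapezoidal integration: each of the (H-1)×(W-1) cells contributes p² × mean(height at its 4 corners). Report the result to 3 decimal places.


239.315

height_mm = gray/255 × 1.443; cell vol = 3.31² × mean(4 corners)
unit = 3.31² × 1.443 / (4×255) = 0.0154997 mm³ per gray-sum
row 0: Σ corner-gray over 8 cells = 2771  → 42.9496
row 1: Σ corner-gray over 8 cells = 4001  → 62.0141
row 2: Σ corner-gray over 8 cells = 4857  → 75.2818
row 3: Σ corner-gray over 8 cells = 3811  → 59.0692
Σ rows: total corner-gray = 15440  → 239.3147 mm³


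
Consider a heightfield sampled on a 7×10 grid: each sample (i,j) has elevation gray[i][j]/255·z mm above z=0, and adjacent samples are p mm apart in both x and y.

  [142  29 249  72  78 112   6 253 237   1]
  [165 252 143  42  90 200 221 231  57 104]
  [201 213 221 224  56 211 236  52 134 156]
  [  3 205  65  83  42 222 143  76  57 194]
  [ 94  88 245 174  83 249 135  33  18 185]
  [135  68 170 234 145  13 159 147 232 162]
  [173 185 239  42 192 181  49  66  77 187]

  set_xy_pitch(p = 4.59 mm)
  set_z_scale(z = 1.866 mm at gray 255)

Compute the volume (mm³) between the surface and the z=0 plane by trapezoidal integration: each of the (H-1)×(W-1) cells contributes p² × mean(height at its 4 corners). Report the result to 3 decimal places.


height_mm = gray/255 × 1.866; cell vol = 4.59² × mean(4 corners)
unit = 4.59² × 1.866 / (4×255) = 0.0385422 mm³ per gray-sum
row 0: Σ corner-gray over 9 cells = 4956  → 191.0153
row 1: Σ corner-gray over 9 cells = 5792  → 223.2366
row 2: Σ corner-gray over 9 cells = 5034  → 194.0216
row 3: Σ corner-gray over 9 cells = 4312  → 166.1941
row 4: Σ corner-gray over 9 cells = 4962  → 191.2465
row 5: Σ corner-gray over 9 cells = 5055  → 194.8310
Σ rows: total corner-gray = 30111  → 1160.5451 mm³

1160.545


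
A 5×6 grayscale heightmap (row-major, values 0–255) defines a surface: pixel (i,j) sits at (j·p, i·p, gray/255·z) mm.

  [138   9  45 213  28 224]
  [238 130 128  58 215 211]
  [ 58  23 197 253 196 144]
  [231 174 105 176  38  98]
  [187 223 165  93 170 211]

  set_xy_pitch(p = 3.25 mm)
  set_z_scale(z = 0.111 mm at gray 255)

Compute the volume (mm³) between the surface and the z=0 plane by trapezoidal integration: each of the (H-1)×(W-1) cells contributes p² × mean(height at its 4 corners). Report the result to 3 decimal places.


13.085

height_mm = gray/255 × 0.111; cell vol = 3.25² × mean(4 corners)
unit = 3.25² × 0.111 / (4×255) = 0.00114945 mm³ per gray-sum
row 0: Σ corner-gray over 5 cells = 2463  → 2.8311
row 1: Σ corner-gray over 5 cells = 3051  → 3.5070
row 2: Σ corner-gray over 5 cells = 2855  → 3.2817
row 3: Σ corner-gray over 5 cells = 3015  → 3.4656
Σ rows: total corner-gray = 11384  → 13.0853 mm³


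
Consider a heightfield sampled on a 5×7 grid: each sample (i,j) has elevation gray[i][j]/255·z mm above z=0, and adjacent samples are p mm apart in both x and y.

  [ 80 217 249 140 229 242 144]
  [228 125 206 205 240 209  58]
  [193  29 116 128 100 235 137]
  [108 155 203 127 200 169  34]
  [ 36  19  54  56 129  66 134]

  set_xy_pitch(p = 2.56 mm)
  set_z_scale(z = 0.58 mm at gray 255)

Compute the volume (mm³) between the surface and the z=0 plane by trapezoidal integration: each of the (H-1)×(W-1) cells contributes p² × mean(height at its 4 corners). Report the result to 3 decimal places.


height_mm = gray/255 × 0.58; cell vol = 2.56² × mean(4 corners)
unit = 2.56² × 0.58 / (4×255) = 0.00372656 mm³ per gray-sum
row 0: Σ corner-gray over 6 cells = 4634  → 17.2689
row 1: Σ corner-gray over 6 cells = 3802  → 14.1684
row 2: Σ corner-gray over 6 cells = 3396  → 12.6554
row 3: Σ corner-gray over 6 cells = 2668  → 9.9425
Σ rows: total corner-gray = 14500  → 54.0351 mm³

54.035


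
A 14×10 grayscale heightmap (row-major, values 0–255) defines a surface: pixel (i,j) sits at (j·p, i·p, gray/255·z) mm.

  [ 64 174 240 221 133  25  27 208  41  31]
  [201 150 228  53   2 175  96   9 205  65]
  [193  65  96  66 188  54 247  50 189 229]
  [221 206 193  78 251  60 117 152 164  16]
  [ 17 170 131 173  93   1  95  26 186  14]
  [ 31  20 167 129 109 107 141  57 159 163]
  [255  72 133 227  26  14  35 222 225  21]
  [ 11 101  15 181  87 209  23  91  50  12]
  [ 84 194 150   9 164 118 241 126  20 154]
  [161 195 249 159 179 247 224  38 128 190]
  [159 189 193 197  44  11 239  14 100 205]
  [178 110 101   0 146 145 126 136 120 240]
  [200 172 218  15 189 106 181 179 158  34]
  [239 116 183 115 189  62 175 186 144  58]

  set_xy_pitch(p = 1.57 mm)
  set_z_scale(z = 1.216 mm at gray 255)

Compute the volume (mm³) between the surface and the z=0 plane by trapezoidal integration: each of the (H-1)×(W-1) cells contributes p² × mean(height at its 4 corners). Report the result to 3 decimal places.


height_mm = gray/255 × 1.216; cell vol = 1.57² × mean(4 corners)
unit = 1.57² × 1.216 / (4×255) = 0.00293855 mm³ per gray-sum
row 0: Σ corner-gray over 9 cells = 4335  → 12.7386
row 1: Σ corner-gray over 9 cells = 4434  → 13.0295
row 2: Σ corner-gray over 9 cells = 5011  → 14.7251
row 3: Σ corner-gray over 9 cells = 4460  → 13.1059
row 4: Σ corner-gray over 9 cells = 3753  → 11.0284
row 5: Σ corner-gray over 9 cells = 4156  → 12.2126
row 6: Σ corner-gray over 9 cells = 3721  → 10.9343
row 7: Σ corner-gray over 9 cells = 3819  → 11.2223
row 8: Σ corner-gray over 9 cells = 5471  → 16.0768
row 9: Σ corner-gray over 9 cells = 5527  → 16.2414
row 10: Σ corner-gray over 9 cells = 4524  → 13.2940
row 11: Σ corner-gray over 9 cells = 4856  → 14.2696
row 12: Σ corner-gray over 9 cells = 5307  → 15.5949
Σ rows: total corner-gray = 59374  → 174.4733 mm³

174.473


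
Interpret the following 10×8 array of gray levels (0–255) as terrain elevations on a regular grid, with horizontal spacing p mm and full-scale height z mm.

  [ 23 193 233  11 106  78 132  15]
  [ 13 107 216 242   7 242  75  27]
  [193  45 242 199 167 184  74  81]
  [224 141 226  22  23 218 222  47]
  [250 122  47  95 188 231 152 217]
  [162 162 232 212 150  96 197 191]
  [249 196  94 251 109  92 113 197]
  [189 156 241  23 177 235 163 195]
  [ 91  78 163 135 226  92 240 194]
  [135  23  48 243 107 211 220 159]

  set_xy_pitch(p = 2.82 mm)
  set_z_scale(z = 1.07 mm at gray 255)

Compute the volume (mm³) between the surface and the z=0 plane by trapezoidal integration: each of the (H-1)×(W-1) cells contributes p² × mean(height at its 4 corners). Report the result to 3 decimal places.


315.853

height_mm = gray/255 × 1.07; cell vol = 2.82² × mean(4 corners)
unit = 2.82² × 1.07 / (4×255) = 0.00834222 mm³ per gray-sum
row 0: Σ corner-gray over 7 cells = 3362  → 28.0466
row 1: Σ corner-gray over 7 cells = 3914  → 32.6515
row 2: Σ corner-gray over 7 cells = 4071  → 33.9612
row 3: Σ corner-gray over 7 cells = 4112  → 34.3032
row 4: Σ corner-gray over 7 cells = 4588  → 38.2741
row 5: Σ corner-gray over 7 cells = 4607  → 38.4326
row 6: Σ corner-gray over 7 cells = 4530  → 37.7903
row 7: Σ corner-gray over 7 cells = 4527  → 37.7652
row 8: Σ corner-gray over 7 cells = 4151  → 34.6286
Σ rows: total corner-gray = 37862  → 315.8533 mm³


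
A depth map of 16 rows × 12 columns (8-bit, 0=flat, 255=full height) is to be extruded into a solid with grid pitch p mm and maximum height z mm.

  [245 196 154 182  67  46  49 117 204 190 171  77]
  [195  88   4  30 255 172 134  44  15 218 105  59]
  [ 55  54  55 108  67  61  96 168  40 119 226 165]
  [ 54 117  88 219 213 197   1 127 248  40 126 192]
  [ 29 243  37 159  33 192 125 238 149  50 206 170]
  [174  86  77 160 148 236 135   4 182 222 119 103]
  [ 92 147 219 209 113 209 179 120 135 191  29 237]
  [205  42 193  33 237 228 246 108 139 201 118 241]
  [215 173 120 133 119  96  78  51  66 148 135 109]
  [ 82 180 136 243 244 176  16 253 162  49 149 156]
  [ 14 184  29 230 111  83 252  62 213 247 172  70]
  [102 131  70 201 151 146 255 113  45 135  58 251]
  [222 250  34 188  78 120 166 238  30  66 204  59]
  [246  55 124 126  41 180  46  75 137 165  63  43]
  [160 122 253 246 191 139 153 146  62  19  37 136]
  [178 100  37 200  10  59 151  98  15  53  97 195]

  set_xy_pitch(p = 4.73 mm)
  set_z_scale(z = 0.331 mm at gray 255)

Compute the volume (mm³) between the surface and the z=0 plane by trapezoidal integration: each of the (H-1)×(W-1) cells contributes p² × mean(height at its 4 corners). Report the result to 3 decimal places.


height_mm = gray/255 × 0.331; cell vol = 4.73² × mean(4 corners)
unit = 4.73² × 0.331 / (4×255) = 0.00726023 mm³ per gray-sum
row 0: Σ corner-gray over 11 cells = 5458  → 39.6263
row 1: Σ corner-gray over 11 cells = 4592  → 33.3390
row 2: Σ corner-gray over 11 cells = 5206  → 37.7967
row 3: Σ corner-gray over 11 cells = 6061  → 44.0042
row 4: Σ corner-gray over 11 cells = 6078  → 44.1276
row 5: Σ corner-gray over 11 cells = 6446  → 46.7994
row 6: Σ corner-gray over 11 cells = 6967  → 50.5820
row 7: Σ corner-gray over 11 cells = 6098  → 44.2729
row 8: Σ corner-gray over 11 cells = 6016  → 43.6775
row 9: Σ corner-gray over 11 cells = 6704  → 48.6726
row 10: Σ corner-gray over 11 cells = 6213  → 45.1078
row 11: Σ corner-gray over 11 cells = 5992  → 43.5033
row 12: Σ corner-gray over 11 cells = 5342  → 38.7841
row 13: Σ corner-gray over 11 cells = 5345  → 38.8059
row 14: Σ corner-gray over 11 cells = 5045  → 36.6278
Σ rows: total corner-gray = 87563  → 635.7271 mm³

635.727


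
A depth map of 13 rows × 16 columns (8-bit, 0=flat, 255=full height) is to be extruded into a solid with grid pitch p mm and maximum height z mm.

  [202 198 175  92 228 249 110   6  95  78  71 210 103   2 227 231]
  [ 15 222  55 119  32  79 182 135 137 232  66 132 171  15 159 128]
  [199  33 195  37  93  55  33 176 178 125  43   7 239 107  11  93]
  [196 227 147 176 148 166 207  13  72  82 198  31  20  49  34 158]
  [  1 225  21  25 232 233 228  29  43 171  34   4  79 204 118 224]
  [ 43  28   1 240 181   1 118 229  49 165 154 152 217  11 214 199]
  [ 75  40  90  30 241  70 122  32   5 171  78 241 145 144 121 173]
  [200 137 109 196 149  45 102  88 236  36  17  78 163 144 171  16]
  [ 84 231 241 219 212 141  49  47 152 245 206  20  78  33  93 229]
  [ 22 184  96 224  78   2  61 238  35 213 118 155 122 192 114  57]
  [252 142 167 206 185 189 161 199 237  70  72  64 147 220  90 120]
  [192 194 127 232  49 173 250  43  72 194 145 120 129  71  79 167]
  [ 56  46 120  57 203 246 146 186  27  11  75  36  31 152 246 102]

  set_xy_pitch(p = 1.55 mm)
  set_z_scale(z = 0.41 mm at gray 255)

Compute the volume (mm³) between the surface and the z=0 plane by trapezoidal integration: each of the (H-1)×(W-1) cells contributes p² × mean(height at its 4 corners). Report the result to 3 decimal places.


height_mm = gray/255 × 0.41; cell vol = 1.55² × mean(4 corners)
unit = 1.55² × 0.41 / (4×255) = 0.000965711 mm³ per gray-sum
row 0: Σ corner-gray over 15 cells = 7736  → 7.4707
row 1: Σ corner-gray over 15 cells = 6571  → 6.3457
row 2: Σ corner-gray over 15 cells = 6450  → 6.2288
row 3: Σ corner-gray over 15 cells = 7011  → 6.7706
row 4: Σ corner-gray over 15 cells = 7279  → 7.0294
row 5: Σ corner-gray over 15 cells = 7070  → 6.8276
row 6: Σ corner-gray over 15 cells = 6866  → 6.6306
row 7: Σ corner-gray over 15 cells = 7805  → 7.5374
row 8: Σ corner-gray over 15 cells = 7990  → 7.7160
row 9: Σ corner-gray over 15 cells = 8413  → 8.1245
row 10: Σ corner-gray over 15 cells = 8785  → 8.4838
row 11: Σ corner-gray over 15 cells = 7437  → 7.1820
Σ rows: total corner-gray = 89413  → 86.3471 mm³

86.347
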